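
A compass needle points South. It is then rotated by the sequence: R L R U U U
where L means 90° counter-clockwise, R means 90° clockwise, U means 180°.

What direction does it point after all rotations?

Answer: Final heading: East

Derivation:
Start: South
  R (right (90° clockwise)) -> West
  L (left (90° counter-clockwise)) -> South
  R (right (90° clockwise)) -> West
  U (U-turn (180°)) -> East
  U (U-turn (180°)) -> West
  U (U-turn (180°)) -> East
Final: East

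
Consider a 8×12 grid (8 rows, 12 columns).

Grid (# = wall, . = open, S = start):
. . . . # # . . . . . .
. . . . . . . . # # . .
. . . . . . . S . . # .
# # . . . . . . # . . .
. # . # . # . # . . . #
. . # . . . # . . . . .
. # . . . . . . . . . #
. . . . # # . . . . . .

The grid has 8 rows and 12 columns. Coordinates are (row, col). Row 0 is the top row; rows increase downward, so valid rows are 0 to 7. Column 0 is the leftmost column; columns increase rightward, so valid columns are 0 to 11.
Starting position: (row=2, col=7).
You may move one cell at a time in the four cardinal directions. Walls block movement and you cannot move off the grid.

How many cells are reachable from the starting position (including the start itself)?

Answer: Reachable cells: 77

Derivation:
BFS flood-fill from (row=2, col=7):
  Distance 0: (row=2, col=7)
  Distance 1: (row=1, col=7), (row=2, col=6), (row=2, col=8), (row=3, col=7)
  Distance 2: (row=0, col=7), (row=1, col=6), (row=2, col=5), (row=2, col=9), (row=3, col=6)
  Distance 3: (row=0, col=6), (row=0, col=8), (row=1, col=5), (row=2, col=4), (row=3, col=5), (row=3, col=9), (row=4, col=6)
  Distance 4: (row=0, col=9), (row=1, col=4), (row=2, col=3), (row=3, col=4), (row=3, col=10), (row=4, col=9)
  Distance 5: (row=0, col=10), (row=1, col=3), (row=2, col=2), (row=3, col=3), (row=3, col=11), (row=4, col=4), (row=4, col=8), (row=4, col=10), (row=5, col=9)
  Distance 6: (row=0, col=3), (row=0, col=11), (row=1, col=2), (row=1, col=10), (row=2, col=1), (row=2, col=11), (row=3, col=2), (row=5, col=4), (row=5, col=8), (row=5, col=10), (row=6, col=9)
  Distance 7: (row=0, col=2), (row=1, col=1), (row=1, col=11), (row=2, col=0), (row=4, col=2), (row=5, col=3), (row=5, col=5), (row=5, col=7), (row=5, col=11), (row=6, col=4), (row=6, col=8), (row=6, col=10), (row=7, col=9)
  Distance 8: (row=0, col=1), (row=1, col=0), (row=6, col=3), (row=6, col=5), (row=6, col=7), (row=7, col=8), (row=7, col=10)
  Distance 9: (row=0, col=0), (row=6, col=2), (row=6, col=6), (row=7, col=3), (row=7, col=7), (row=7, col=11)
  Distance 10: (row=7, col=2), (row=7, col=6)
  Distance 11: (row=7, col=1)
  Distance 12: (row=7, col=0)
  Distance 13: (row=6, col=0)
  Distance 14: (row=5, col=0)
  Distance 15: (row=4, col=0), (row=5, col=1)
Total reachable: 77 (grid has 77 open cells total)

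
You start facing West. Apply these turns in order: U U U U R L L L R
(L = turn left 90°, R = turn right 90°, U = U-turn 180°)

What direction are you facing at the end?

Answer: Final heading: South

Derivation:
Start: West
  U (U-turn (180°)) -> East
  U (U-turn (180°)) -> West
  U (U-turn (180°)) -> East
  U (U-turn (180°)) -> West
  R (right (90° clockwise)) -> North
  L (left (90° counter-clockwise)) -> West
  L (left (90° counter-clockwise)) -> South
  L (left (90° counter-clockwise)) -> East
  R (right (90° clockwise)) -> South
Final: South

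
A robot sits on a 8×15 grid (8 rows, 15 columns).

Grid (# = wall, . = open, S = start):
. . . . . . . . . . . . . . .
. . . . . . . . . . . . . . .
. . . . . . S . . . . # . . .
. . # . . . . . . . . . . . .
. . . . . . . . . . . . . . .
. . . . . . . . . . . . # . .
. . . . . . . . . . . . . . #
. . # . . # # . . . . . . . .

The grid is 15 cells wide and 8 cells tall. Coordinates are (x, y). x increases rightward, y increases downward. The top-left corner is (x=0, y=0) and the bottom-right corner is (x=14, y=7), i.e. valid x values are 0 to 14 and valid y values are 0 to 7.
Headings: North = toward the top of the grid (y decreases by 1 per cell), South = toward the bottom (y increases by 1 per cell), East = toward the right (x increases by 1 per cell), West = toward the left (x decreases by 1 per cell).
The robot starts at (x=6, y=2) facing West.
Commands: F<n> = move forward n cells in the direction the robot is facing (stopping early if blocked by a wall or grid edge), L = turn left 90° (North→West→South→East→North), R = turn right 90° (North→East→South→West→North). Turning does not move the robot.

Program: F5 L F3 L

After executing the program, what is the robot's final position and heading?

Answer: Final position: (x=1, y=5), facing East

Derivation:
Start: (x=6, y=2), facing West
  F5: move forward 5, now at (x=1, y=2)
  L: turn left, now facing South
  F3: move forward 3, now at (x=1, y=5)
  L: turn left, now facing East
Final: (x=1, y=5), facing East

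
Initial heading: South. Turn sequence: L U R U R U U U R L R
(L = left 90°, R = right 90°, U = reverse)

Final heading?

Answer: Final heading: South

Derivation:
Start: South
  L (left (90° counter-clockwise)) -> East
  U (U-turn (180°)) -> West
  R (right (90° clockwise)) -> North
  U (U-turn (180°)) -> South
  R (right (90° clockwise)) -> West
  U (U-turn (180°)) -> East
  U (U-turn (180°)) -> West
  U (U-turn (180°)) -> East
  R (right (90° clockwise)) -> South
  L (left (90° counter-clockwise)) -> East
  R (right (90° clockwise)) -> South
Final: South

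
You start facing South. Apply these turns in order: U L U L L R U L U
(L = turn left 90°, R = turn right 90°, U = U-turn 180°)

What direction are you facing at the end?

Start: South
  U (U-turn (180°)) -> North
  L (left (90° counter-clockwise)) -> West
  U (U-turn (180°)) -> East
  L (left (90° counter-clockwise)) -> North
  L (left (90° counter-clockwise)) -> West
  R (right (90° clockwise)) -> North
  U (U-turn (180°)) -> South
  L (left (90° counter-clockwise)) -> East
  U (U-turn (180°)) -> West
Final: West

Answer: Final heading: West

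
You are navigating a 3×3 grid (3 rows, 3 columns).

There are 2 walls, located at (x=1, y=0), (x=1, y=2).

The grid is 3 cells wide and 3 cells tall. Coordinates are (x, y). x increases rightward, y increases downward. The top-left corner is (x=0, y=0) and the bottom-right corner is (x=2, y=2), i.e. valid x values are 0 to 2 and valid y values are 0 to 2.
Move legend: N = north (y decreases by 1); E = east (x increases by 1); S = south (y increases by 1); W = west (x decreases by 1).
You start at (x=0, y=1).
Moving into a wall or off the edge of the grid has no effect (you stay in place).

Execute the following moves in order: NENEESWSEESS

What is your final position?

Answer: Final position: (x=0, y=2)

Derivation:
Start: (x=0, y=1)
  N (north): (x=0, y=1) -> (x=0, y=0)
  E (east): blocked, stay at (x=0, y=0)
  N (north): blocked, stay at (x=0, y=0)
  E (east): blocked, stay at (x=0, y=0)
  E (east): blocked, stay at (x=0, y=0)
  S (south): (x=0, y=0) -> (x=0, y=1)
  W (west): blocked, stay at (x=0, y=1)
  S (south): (x=0, y=1) -> (x=0, y=2)
  E (east): blocked, stay at (x=0, y=2)
  E (east): blocked, stay at (x=0, y=2)
  S (south): blocked, stay at (x=0, y=2)
  S (south): blocked, stay at (x=0, y=2)
Final: (x=0, y=2)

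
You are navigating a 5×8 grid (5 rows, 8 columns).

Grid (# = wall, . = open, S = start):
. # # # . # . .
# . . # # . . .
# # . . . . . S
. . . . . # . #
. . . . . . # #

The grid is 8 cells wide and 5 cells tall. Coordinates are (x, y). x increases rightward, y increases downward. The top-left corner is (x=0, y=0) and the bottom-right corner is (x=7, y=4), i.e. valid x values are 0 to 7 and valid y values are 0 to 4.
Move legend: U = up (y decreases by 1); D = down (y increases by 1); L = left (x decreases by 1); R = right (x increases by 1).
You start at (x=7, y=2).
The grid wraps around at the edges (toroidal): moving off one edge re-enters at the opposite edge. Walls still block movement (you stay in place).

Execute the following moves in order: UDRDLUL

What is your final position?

Start: (x=7, y=2)
  U (up): (x=7, y=2) -> (x=7, y=1)
  D (down): (x=7, y=1) -> (x=7, y=2)
  R (right): blocked, stay at (x=7, y=2)
  D (down): blocked, stay at (x=7, y=2)
  L (left): (x=7, y=2) -> (x=6, y=2)
  U (up): (x=6, y=2) -> (x=6, y=1)
  L (left): (x=6, y=1) -> (x=5, y=1)
Final: (x=5, y=1)

Answer: Final position: (x=5, y=1)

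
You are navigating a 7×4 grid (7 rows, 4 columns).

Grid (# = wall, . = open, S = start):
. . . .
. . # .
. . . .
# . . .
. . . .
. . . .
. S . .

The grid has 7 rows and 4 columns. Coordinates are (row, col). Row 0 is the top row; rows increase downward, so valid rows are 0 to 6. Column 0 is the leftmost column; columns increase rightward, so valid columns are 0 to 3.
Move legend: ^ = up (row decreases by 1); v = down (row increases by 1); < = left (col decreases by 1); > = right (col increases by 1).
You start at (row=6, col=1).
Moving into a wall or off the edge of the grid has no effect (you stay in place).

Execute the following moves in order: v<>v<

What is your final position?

Answer: Final position: (row=6, col=0)

Derivation:
Start: (row=6, col=1)
  v (down): blocked, stay at (row=6, col=1)
  < (left): (row=6, col=1) -> (row=6, col=0)
  > (right): (row=6, col=0) -> (row=6, col=1)
  v (down): blocked, stay at (row=6, col=1)
  < (left): (row=6, col=1) -> (row=6, col=0)
Final: (row=6, col=0)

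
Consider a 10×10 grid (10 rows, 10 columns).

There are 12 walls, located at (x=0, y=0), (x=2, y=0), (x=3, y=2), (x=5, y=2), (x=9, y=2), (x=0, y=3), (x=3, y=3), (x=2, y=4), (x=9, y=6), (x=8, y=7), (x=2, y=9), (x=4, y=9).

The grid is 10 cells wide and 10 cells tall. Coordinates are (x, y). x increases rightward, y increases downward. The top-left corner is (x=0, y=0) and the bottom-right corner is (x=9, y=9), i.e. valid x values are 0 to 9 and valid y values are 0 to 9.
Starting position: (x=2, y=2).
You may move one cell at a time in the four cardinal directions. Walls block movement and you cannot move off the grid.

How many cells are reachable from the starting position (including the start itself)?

Answer: Reachable cells: 88

Derivation:
BFS flood-fill from (x=2, y=2):
  Distance 0: (x=2, y=2)
  Distance 1: (x=2, y=1), (x=1, y=2), (x=2, y=3)
  Distance 2: (x=1, y=1), (x=3, y=1), (x=0, y=2), (x=1, y=3)
  Distance 3: (x=1, y=0), (x=3, y=0), (x=0, y=1), (x=4, y=1), (x=1, y=4)
  Distance 4: (x=4, y=0), (x=5, y=1), (x=4, y=2), (x=0, y=4), (x=1, y=5)
  Distance 5: (x=5, y=0), (x=6, y=1), (x=4, y=3), (x=0, y=5), (x=2, y=5), (x=1, y=6)
  Distance 6: (x=6, y=0), (x=7, y=1), (x=6, y=2), (x=5, y=3), (x=4, y=4), (x=3, y=5), (x=0, y=6), (x=2, y=6), (x=1, y=7)
  Distance 7: (x=7, y=0), (x=8, y=1), (x=7, y=2), (x=6, y=3), (x=3, y=4), (x=5, y=4), (x=4, y=5), (x=3, y=6), (x=0, y=7), (x=2, y=7), (x=1, y=8)
  Distance 8: (x=8, y=0), (x=9, y=1), (x=8, y=2), (x=7, y=3), (x=6, y=4), (x=5, y=5), (x=4, y=6), (x=3, y=7), (x=0, y=8), (x=2, y=8), (x=1, y=9)
  Distance 9: (x=9, y=0), (x=8, y=3), (x=7, y=4), (x=6, y=5), (x=5, y=6), (x=4, y=7), (x=3, y=8), (x=0, y=9)
  Distance 10: (x=9, y=3), (x=8, y=4), (x=7, y=5), (x=6, y=6), (x=5, y=7), (x=4, y=8), (x=3, y=9)
  Distance 11: (x=9, y=4), (x=8, y=5), (x=7, y=6), (x=6, y=7), (x=5, y=8)
  Distance 12: (x=9, y=5), (x=8, y=6), (x=7, y=7), (x=6, y=8), (x=5, y=9)
  Distance 13: (x=7, y=8), (x=6, y=9)
  Distance 14: (x=8, y=8), (x=7, y=9)
  Distance 15: (x=9, y=8), (x=8, y=9)
  Distance 16: (x=9, y=7), (x=9, y=9)
Total reachable: 88 (grid has 88 open cells total)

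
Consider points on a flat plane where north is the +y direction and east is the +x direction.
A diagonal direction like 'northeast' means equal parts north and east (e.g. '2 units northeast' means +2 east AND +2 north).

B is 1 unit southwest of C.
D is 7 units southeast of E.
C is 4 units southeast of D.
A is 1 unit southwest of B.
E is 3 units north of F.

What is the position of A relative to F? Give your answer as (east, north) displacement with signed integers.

Place F at the origin (east=0, north=0).
  E is 3 units north of F: delta (east=+0, north=+3); E at (east=0, north=3).
  D is 7 units southeast of E: delta (east=+7, north=-7); D at (east=7, north=-4).
  C is 4 units southeast of D: delta (east=+4, north=-4); C at (east=11, north=-8).
  B is 1 unit southwest of C: delta (east=-1, north=-1); B at (east=10, north=-9).
  A is 1 unit southwest of B: delta (east=-1, north=-1); A at (east=9, north=-10).
Therefore A relative to F: (east=9, north=-10).

Answer: A is at (east=9, north=-10) relative to F.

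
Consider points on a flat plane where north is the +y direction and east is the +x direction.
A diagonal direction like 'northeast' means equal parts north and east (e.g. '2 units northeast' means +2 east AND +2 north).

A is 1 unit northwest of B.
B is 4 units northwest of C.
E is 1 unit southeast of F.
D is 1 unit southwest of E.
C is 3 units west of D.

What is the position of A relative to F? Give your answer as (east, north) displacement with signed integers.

Place F at the origin (east=0, north=0).
  E is 1 unit southeast of F: delta (east=+1, north=-1); E at (east=1, north=-1).
  D is 1 unit southwest of E: delta (east=-1, north=-1); D at (east=0, north=-2).
  C is 3 units west of D: delta (east=-3, north=+0); C at (east=-3, north=-2).
  B is 4 units northwest of C: delta (east=-4, north=+4); B at (east=-7, north=2).
  A is 1 unit northwest of B: delta (east=-1, north=+1); A at (east=-8, north=3).
Therefore A relative to F: (east=-8, north=3).

Answer: A is at (east=-8, north=3) relative to F.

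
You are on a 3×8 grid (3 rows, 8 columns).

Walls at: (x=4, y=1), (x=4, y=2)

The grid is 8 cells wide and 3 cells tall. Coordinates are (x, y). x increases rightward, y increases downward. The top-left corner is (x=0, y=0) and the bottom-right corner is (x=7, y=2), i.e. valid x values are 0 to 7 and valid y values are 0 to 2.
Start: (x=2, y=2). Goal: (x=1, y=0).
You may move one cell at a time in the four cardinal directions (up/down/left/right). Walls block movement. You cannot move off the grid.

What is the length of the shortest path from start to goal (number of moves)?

BFS from (x=2, y=2) until reaching (x=1, y=0):
  Distance 0: (x=2, y=2)
  Distance 1: (x=2, y=1), (x=1, y=2), (x=3, y=2)
  Distance 2: (x=2, y=0), (x=1, y=1), (x=3, y=1), (x=0, y=2)
  Distance 3: (x=1, y=0), (x=3, y=0), (x=0, y=1)  <- goal reached here
One shortest path (3 moves): (x=2, y=2) -> (x=1, y=2) -> (x=1, y=1) -> (x=1, y=0)

Answer: Shortest path length: 3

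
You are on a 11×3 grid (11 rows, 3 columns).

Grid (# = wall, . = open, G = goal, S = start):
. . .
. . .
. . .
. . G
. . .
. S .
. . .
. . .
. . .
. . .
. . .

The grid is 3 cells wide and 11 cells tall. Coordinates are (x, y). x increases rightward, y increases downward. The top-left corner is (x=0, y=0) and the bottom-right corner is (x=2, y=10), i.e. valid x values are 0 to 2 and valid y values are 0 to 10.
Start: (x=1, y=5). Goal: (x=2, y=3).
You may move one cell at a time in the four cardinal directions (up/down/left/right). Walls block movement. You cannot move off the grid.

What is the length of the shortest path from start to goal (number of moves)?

BFS from (x=1, y=5) until reaching (x=2, y=3):
  Distance 0: (x=1, y=5)
  Distance 1: (x=1, y=4), (x=0, y=5), (x=2, y=5), (x=1, y=6)
  Distance 2: (x=1, y=3), (x=0, y=4), (x=2, y=4), (x=0, y=6), (x=2, y=6), (x=1, y=7)
  Distance 3: (x=1, y=2), (x=0, y=3), (x=2, y=3), (x=0, y=7), (x=2, y=7), (x=1, y=8)  <- goal reached here
One shortest path (3 moves): (x=1, y=5) -> (x=2, y=5) -> (x=2, y=4) -> (x=2, y=3)

Answer: Shortest path length: 3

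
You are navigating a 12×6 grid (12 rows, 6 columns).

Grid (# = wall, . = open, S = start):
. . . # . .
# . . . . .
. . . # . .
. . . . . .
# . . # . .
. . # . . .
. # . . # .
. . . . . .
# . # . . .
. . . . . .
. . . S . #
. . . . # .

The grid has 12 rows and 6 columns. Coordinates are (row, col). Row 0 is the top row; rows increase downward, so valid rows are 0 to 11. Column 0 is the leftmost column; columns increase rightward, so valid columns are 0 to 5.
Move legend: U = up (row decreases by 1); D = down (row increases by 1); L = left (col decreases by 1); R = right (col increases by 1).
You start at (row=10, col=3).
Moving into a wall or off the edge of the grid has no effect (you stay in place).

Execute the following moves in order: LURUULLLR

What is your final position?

Start: (row=10, col=3)
  L (left): (row=10, col=3) -> (row=10, col=2)
  U (up): (row=10, col=2) -> (row=9, col=2)
  R (right): (row=9, col=2) -> (row=9, col=3)
  U (up): (row=9, col=3) -> (row=8, col=3)
  U (up): (row=8, col=3) -> (row=7, col=3)
  L (left): (row=7, col=3) -> (row=7, col=2)
  L (left): (row=7, col=2) -> (row=7, col=1)
  L (left): (row=7, col=1) -> (row=7, col=0)
  R (right): (row=7, col=0) -> (row=7, col=1)
Final: (row=7, col=1)

Answer: Final position: (row=7, col=1)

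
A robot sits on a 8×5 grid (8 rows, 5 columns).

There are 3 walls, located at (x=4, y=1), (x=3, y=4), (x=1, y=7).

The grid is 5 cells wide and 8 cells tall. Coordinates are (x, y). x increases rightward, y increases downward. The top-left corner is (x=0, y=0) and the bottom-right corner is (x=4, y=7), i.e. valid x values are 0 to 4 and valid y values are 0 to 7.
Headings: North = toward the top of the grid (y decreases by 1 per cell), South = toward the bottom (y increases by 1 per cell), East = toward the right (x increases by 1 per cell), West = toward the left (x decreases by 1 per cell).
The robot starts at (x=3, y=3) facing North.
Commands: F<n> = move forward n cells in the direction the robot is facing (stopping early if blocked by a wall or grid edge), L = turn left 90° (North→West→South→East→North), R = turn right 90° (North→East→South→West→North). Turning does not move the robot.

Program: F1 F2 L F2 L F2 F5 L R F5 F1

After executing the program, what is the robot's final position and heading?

Answer: Final position: (x=1, y=6), facing South

Derivation:
Start: (x=3, y=3), facing North
  F1: move forward 1, now at (x=3, y=2)
  F2: move forward 2, now at (x=3, y=0)
  L: turn left, now facing West
  F2: move forward 2, now at (x=1, y=0)
  L: turn left, now facing South
  F2: move forward 2, now at (x=1, y=2)
  F5: move forward 4/5 (blocked), now at (x=1, y=6)
  L: turn left, now facing East
  R: turn right, now facing South
  F5: move forward 0/5 (blocked), now at (x=1, y=6)
  F1: move forward 0/1 (blocked), now at (x=1, y=6)
Final: (x=1, y=6), facing South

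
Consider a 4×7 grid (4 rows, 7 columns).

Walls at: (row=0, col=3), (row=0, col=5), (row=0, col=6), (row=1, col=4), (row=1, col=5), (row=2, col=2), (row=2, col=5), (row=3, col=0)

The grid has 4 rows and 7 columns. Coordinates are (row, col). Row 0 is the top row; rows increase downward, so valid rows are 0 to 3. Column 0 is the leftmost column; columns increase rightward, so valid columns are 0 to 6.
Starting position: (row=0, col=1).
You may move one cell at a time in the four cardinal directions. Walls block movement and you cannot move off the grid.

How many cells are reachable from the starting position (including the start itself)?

Answer: Reachable cells: 19

Derivation:
BFS flood-fill from (row=0, col=1):
  Distance 0: (row=0, col=1)
  Distance 1: (row=0, col=0), (row=0, col=2), (row=1, col=1)
  Distance 2: (row=1, col=0), (row=1, col=2), (row=2, col=1)
  Distance 3: (row=1, col=3), (row=2, col=0), (row=3, col=1)
  Distance 4: (row=2, col=3), (row=3, col=2)
  Distance 5: (row=2, col=4), (row=3, col=3)
  Distance 6: (row=3, col=4)
  Distance 7: (row=3, col=5)
  Distance 8: (row=3, col=6)
  Distance 9: (row=2, col=6)
  Distance 10: (row=1, col=6)
Total reachable: 19 (grid has 20 open cells total)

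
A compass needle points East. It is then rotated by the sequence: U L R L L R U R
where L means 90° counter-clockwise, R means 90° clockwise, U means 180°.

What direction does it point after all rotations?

Start: East
  U (U-turn (180°)) -> West
  L (left (90° counter-clockwise)) -> South
  R (right (90° clockwise)) -> West
  L (left (90° counter-clockwise)) -> South
  L (left (90° counter-clockwise)) -> East
  R (right (90° clockwise)) -> South
  U (U-turn (180°)) -> North
  R (right (90° clockwise)) -> East
Final: East

Answer: Final heading: East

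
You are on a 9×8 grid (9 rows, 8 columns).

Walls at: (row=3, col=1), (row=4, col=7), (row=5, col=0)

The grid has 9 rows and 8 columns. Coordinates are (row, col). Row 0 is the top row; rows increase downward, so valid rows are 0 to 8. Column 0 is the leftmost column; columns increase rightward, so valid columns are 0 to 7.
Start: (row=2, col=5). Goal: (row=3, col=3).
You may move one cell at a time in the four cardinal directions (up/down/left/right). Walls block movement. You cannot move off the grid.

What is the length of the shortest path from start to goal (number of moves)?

Answer: Shortest path length: 3

Derivation:
BFS from (row=2, col=5) until reaching (row=3, col=3):
  Distance 0: (row=2, col=5)
  Distance 1: (row=1, col=5), (row=2, col=4), (row=2, col=6), (row=3, col=5)
  Distance 2: (row=0, col=5), (row=1, col=4), (row=1, col=6), (row=2, col=3), (row=2, col=7), (row=3, col=4), (row=3, col=6), (row=4, col=5)
  Distance 3: (row=0, col=4), (row=0, col=6), (row=1, col=3), (row=1, col=7), (row=2, col=2), (row=3, col=3), (row=3, col=7), (row=4, col=4), (row=4, col=6), (row=5, col=5)  <- goal reached here
One shortest path (3 moves): (row=2, col=5) -> (row=2, col=4) -> (row=2, col=3) -> (row=3, col=3)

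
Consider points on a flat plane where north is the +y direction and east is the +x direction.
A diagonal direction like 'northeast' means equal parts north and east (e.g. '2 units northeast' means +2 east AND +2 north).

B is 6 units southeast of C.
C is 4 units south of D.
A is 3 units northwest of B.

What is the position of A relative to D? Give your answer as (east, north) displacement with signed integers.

Place D at the origin (east=0, north=0).
  C is 4 units south of D: delta (east=+0, north=-4); C at (east=0, north=-4).
  B is 6 units southeast of C: delta (east=+6, north=-6); B at (east=6, north=-10).
  A is 3 units northwest of B: delta (east=-3, north=+3); A at (east=3, north=-7).
Therefore A relative to D: (east=3, north=-7).

Answer: A is at (east=3, north=-7) relative to D.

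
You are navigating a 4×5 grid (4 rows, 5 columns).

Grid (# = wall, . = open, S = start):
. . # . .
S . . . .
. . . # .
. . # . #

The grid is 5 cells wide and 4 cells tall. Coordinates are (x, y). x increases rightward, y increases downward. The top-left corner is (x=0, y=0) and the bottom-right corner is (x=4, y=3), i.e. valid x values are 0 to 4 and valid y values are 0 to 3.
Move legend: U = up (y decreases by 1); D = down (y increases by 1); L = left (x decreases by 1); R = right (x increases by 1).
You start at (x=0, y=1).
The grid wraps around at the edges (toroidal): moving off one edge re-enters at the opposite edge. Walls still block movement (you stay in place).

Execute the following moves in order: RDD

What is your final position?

Start: (x=0, y=1)
  R (right): (x=0, y=1) -> (x=1, y=1)
  D (down): (x=1, y=1) -> (x=1, y=2)
  D (down): (x=1, y=2) -> (x=1, y=3)
Final: (x=1, y=3)

Answer: Final position: (x=1, y=3)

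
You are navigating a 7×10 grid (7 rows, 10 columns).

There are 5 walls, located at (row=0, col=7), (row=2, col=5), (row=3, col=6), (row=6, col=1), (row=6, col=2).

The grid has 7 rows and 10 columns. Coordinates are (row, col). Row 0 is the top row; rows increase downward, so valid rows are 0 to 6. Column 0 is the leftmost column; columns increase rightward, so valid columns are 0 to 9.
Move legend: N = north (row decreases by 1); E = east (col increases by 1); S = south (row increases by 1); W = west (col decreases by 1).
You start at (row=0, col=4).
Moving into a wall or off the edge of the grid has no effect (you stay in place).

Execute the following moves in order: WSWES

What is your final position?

Start: (row=0, col=4)
  W (west): (row=0, col=4) -> (row=0, col=3)
  S (south): (row=0, col=3) -> (row=1, col=3)
  W (west): (row=1, col=3) -> (row=1, col=2)
  E (east): (row=1, col=2) -> (row=1, col=3)
  S (south): (row=1, col=3) -> (row=2, col=3)
Final: (row=2, col=3)

Answer: Final position: (row=2, col=3)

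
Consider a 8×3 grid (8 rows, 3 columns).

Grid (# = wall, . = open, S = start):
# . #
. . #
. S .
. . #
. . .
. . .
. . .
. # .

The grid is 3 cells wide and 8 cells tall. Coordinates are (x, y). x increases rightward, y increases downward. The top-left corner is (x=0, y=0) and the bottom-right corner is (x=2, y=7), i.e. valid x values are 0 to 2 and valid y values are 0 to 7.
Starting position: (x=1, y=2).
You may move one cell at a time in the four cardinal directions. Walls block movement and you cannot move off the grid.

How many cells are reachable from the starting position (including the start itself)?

Answer: Reachable cells: 19

Derivation:
BFS flood-fill from (x=1, y=2):
  Distance 0: (x=1, y=2)
  Distance 1: (x=1, y=1), (x=0, y=2), (x=2, y=2), (x=1, y=3)
  Distance 2: (x=1, y=0), (x=0, y=1), (x=0, y=3), (x=1, y=4)
  Distance 3: (x=0, y=4), (x=2, y=4), (x=1, y=5)
  Distance 4: (x=0, y=5), (x=2, y=5), (x=1, y=6)
  Distance 5: (x=0, y=6), (x=2, y=6)
  Distance 6: (x=0, y=7), (x=2, y=7)
Total reachable: 19 (grid has 19 open cells total)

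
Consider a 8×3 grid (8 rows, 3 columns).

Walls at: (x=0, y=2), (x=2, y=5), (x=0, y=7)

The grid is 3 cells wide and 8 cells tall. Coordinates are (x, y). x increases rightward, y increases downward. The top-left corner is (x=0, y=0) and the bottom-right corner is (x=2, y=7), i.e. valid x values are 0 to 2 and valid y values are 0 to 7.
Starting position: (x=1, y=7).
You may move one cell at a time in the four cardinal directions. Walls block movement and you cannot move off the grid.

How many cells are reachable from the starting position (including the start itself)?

BFS flood-fill from (x=1, y=7):
  Distance 0: (x=1, y=7)
  Distance 1: (x=1, y=6), (x=2, y=7)
  Distance 2: (x=1, y=5), (x=0, y=6), (x=2, y=6)
  Distance 3: (x=1, y=4), (x=0, y=5)
  Distance 4: (x=1, y=3), (x=0, y=4), (x=2, y=4)
  Distance 5: (x=1, y=2), (x=0, y=3), (x=2, y=3)
  Distance 6: (x=1, y=1), (x=2, y=2)
  Distance 7: (x=1, y=0), (x=0, y=1), (x=2, y=1)
  Distance 8: (x=0, y=0), (x=2, y=0)
Total reachable: 21 (grid has 21 open cells total)

Answer: Reachable cells: 21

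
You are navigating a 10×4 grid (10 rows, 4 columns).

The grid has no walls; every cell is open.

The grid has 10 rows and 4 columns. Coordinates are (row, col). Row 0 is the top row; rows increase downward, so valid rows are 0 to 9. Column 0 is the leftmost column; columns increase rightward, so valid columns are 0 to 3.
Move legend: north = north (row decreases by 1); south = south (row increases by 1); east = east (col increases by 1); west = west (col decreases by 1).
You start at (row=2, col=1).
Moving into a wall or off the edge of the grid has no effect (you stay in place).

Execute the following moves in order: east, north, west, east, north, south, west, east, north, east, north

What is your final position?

Answer: Final position: (row=0, col=3)

Derivation:
Start: (row=2, col=1)
  east (east): (row=2, col=1) -> (row=2, col=2)
  north (north): (row=2, col=2) -> (row=1, col=2)
  west (west): (row=1, col=2) -> (row=1, col=1)
  east (east): (row=1, col=1) -> (row=1, col=2)
  north (north): (row=1, col=2) -> (row=0, col=2)
  south (south): (row=0, col=2) -> (row=1, col=2)
  west (west): (row=1, col=2) -> (row=1, col=1)
  east (east): (row=1, col=1) -> (row=1, col=2)
  north (north): (row=1, col=2) -> (row=0, col=2)
  east (east): (row=0, col=2) -> (row=0, col=3)
  north (north): blocked, stay at (row=0, col=3)
Final: (row=0, col=3)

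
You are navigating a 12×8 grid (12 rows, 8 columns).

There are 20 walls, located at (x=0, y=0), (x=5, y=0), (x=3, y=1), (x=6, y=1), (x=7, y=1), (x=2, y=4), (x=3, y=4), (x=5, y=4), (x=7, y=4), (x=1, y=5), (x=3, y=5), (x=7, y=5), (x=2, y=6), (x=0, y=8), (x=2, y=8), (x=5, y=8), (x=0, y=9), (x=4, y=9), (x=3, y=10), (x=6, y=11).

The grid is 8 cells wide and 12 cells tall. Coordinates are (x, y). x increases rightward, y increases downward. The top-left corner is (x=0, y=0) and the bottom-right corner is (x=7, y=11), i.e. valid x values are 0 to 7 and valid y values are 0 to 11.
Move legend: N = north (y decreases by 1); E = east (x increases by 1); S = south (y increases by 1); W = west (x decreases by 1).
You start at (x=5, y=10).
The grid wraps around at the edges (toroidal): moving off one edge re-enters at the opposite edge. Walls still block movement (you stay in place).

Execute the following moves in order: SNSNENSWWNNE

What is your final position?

Answer: Final position: (x=5, y=10)

Derivation:
Start: (x=5, y=10)
  S (south): (x=5, y=10) -> (x=5, y=11)
  N (north): (x=5, y=11) -> (x=5, y=10)
  S (south): (x=5, y=10) -> (x=5, y=11)
  N (north): (x=5, y=11) -> (x=5, y=10)
  E (east): (x=5, y=10) -> (x=6, y=10)
  N (north): (x=6, y=10) -> (x=6, y=9)
  S (south): (x=6, y=9) -> (x=6, y=10)
  W (west): (x=6, y=10) -> (x=5, y=10)
  W (west): (x=5, y=10) -> (x=4, y=10)
  N (north): blocked, stay at (x=4, y=10)
  N (north): blocked, stay at (x=4, y=10)
  E (east): (x=4, y=10) -> (x=5, y=10)
Final: (x=5, y=10)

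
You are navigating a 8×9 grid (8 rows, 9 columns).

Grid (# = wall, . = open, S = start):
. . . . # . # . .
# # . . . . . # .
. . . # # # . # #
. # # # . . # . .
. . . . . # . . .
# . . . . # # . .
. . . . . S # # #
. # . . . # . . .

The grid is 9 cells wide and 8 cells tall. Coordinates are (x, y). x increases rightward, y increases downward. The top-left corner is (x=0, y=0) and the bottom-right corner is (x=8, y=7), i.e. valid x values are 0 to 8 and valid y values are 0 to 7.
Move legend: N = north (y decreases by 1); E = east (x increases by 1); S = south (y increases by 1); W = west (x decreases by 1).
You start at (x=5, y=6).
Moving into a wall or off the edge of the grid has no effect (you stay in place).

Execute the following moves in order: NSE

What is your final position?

Start: (x=5, y=6)
  N (north): blocked, stay at (x=5, y=6)
  S (south): blocked, stay at (x=5, y=6)
  E (east): blocked, stay at (x=5, y=6)
Final: (x=5, y=6)

Answer: Final position: (x=5, y=6)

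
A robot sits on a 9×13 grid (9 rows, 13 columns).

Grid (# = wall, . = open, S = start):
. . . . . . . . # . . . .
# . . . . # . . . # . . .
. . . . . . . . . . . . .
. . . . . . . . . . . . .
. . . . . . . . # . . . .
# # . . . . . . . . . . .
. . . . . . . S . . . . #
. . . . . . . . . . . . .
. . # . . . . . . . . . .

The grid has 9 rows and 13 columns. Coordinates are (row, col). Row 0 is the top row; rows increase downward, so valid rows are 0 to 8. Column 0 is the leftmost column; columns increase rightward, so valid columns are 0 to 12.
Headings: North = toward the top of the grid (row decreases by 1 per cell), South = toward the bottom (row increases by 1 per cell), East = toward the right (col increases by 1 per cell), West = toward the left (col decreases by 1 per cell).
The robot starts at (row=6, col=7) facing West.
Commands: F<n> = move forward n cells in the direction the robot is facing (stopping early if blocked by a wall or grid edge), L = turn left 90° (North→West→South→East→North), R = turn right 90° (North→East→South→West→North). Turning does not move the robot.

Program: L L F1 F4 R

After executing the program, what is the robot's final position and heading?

Start: (row=6, col=7), facing West
  L: turn left, now facing South
  L: turn left, now facing East
  F1: move forward 1, now at (row=6, col=8)
  F4: move forward 3/4 (blocked), now at (row=6, col=11)
  R: turn right, now facing South
Final: (row=6, col=11), facing South

Answer: Final position: (row=6, col=11), facing South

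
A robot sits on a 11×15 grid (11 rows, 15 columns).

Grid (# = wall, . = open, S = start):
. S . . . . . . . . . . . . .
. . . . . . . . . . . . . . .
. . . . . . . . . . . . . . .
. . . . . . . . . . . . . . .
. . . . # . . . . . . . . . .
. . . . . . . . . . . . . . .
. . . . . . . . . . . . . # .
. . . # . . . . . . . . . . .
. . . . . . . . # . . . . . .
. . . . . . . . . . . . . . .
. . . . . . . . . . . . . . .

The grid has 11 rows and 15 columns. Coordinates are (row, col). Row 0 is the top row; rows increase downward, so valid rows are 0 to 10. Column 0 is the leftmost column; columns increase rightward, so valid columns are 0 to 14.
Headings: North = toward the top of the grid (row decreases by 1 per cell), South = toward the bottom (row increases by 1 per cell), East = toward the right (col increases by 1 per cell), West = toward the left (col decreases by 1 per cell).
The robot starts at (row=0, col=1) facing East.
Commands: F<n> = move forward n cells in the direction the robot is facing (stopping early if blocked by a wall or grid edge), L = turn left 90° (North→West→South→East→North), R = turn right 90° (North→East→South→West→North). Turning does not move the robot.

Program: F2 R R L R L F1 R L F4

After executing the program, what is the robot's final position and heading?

Answer: Final position: (row=5, col=3), facing South

Derivation:
Start: (row=0, col=1), facing East
  F2: move forward 2, now at (row=0, col=3)
  R: turn right, now facing South
  R: turn right, now facing West
  L: turn left, now facing South
  R: turn right, now facing West
  L: turn left, now facing South
  F1: move forward 1, now at (row=1, col=3)
  R: turn right, now facing West
  L: turn left, now facing South
  F4: move forward 4, now at (row=5, col=3)
Final: (row=5, col=3), facing South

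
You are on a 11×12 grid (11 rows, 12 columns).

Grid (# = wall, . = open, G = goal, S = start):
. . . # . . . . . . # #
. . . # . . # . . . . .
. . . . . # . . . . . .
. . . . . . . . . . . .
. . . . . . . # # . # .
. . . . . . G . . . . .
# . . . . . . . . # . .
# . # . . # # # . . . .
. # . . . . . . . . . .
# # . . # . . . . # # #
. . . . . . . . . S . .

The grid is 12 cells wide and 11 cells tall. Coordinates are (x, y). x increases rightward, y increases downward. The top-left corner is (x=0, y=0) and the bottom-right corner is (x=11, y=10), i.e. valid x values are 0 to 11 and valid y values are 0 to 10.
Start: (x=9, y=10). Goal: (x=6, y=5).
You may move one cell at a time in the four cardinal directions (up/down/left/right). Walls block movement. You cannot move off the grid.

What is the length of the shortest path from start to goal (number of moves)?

BFS from (x=9, y=10) until reaching (x=6, y=5):
  Distance 0: (x=9, y=10)
  Distance 1: (x=8, y=10), (x=10, y=10)
  Distance 2: (x=8, y=9), (x=7, y=10), (x=11, y=10)
  Distance 3: (x=8, y=8), (x=7, y=9), (x=6, y=10)
  Distance 4: (x=8, y=7), (x=7, y=8), (x=9, y=8), (x=6, y=9), (x=5, y=10)
  Distance 5: (x=8, y=6), (x=9, y=7), (x=6, y=8), (x=10, y=8), (x=5, y=9), (x=4, y=10)
  Distance 6: (x=8, y=5), (x=7, y=6), (x=10, y=7), (x=5, y=8), (x=11, y=8), (x=3, y=10)
  Distance 7: (x=7, y=5), (x=9, y=5), (x=6, y=6), (x=10, y=6), (x=11, y=7), (x=4, y=8), (x=3, y=9), (x=2, y=10)
  Distance 8: (x=9, y=4), (x=6, y=5), (x=10, y=5), (x=5, y=6), (x=11, y=6), (x=4, y=7), (x=3, y=8), (x=2, y=9), (x=1, y=10)  <- goal reached here
One shortest path (8 moves): (x=9, y=10) -> (x=8, y=10) -> (x=8, y=9) -> (x=8, y=8) -> (x=8, y=7) -> (x=8, y=6) -> (x=7, y=6) -> (x=6, y=6) -> (x=6, y=5)

Answer: Shortest path length: 8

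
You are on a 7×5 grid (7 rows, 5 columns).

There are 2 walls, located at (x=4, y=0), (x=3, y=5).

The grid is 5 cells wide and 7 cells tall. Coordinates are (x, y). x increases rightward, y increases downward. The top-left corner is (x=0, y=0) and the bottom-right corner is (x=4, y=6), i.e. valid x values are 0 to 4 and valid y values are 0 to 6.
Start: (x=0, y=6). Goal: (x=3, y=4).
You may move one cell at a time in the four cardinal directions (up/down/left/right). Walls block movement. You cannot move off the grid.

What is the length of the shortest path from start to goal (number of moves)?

BFS from (x=0, y=6) until reaching (x=3, y=4):
  Distance 0: (x=0, y=6)
  Distance 1: (x=0, y=5), (x=1, y=6)
  Distance 2: (x=0, y=4), (x=1, y=5), (x=2, y=6)
  Distance 3: (x=0, y=3), (x=1, y=4), (x=2, y=5), (x=3, y=6)
  Distance 4: (x=0, y=2), (x=1, y=3), (x=2, y=4), (x=4, y=6)
  Distance 5: (x=0, y=1), (x=1, y=2), (x=2, y=3), (x=3, y=4), (x=4, y=5)  <- goal reached here
One shortest path (5 moves): (x=0, y=6) -> (x=1, y=6) -> (x=2, y=6) -> (x=2, y=5) -> (x=2, y=4) -> (x=3, y=4)

Answer: Shortest path length: 5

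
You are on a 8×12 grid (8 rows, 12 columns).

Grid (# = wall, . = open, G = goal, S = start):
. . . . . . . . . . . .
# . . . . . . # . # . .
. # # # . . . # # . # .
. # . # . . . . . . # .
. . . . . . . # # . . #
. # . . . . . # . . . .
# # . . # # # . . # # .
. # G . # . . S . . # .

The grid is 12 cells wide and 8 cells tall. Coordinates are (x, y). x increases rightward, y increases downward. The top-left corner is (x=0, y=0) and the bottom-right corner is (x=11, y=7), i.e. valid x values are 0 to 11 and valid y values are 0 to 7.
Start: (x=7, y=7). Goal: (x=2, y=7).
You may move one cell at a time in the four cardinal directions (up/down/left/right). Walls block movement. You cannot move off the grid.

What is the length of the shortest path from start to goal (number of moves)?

Answer: Shortest path length: 17

Derivation:
BFS from (x=7, y=7) until reaching (x=2, y=7):
  Distance 0: (x=7, y=7)
  Distance 1: (x=7, y=6), (x=6, y=7), (x=8, y=7)
  Distance 2: (x=8, y=6), (x=5, y=7), (x=9, y=7)
  Distance 3: (x=8, y=5)
  Distance 4: (x=9, y=5)
  Distance 5: (x=9, y=4), (x=10, y=5)
  Distance 6: (x=9, y=3), (x=10, y=4), (x=11, y=5)
  Distance 7: (x=9, y=2), (x=8, y=3), (x=11, y=6)
  Distance 8: (x=7, y=3), (x=11, y=7)
  Distance 9: (x=6, y=3)
  Distance 10: (x=6, y=2), (x=5, y=3), (x=6, y=4)
  Distance 11: (x=6, y=1), (x=5, y=2), (x=4, y=3), (x=5, y=4), (x=6, y=5)
  Distance 12: (x=6, y=0), (x=5, y=1), (x=4, y=2), (x=4, y=4), (x=5, y=5)
  Distance 13: (x=5, y=0), (x=7, y=0), (x=4, y=1), (x=3, y=4), (x=4, y=5)
  Distance 14: (x=4, y=0), (x=8, y=0), (x=3, y=1), (x=2, y=4), (x=3, y=5)
  Distance 15: (x=3, y=0), (x=9, y=0), (x=2, y=1), (x=8, y=1), (x=2, y=3), (x=1, y=4), (x=2, y=5), (x=3, y=6)
  Distance 16: (x=2, y=0), (x=10, y=0), (x=1, y=1), (x=0, y=4), (x=2, y=6), (x=3, y=7)
  Distance 17: (x=1, y=0), (x=11, y=0), (x=10, y=1), (x=0, y=3), (x=0, y=5), (x=2, y=7)  <- goal reached here
One shortest path (17 moves): (x=7, y=7) -> (x=8, y=7) -> (x=8, y=6) -> (x=8, y=5) -> (x=9, y=5) -> (x=9, y=4) -> (x=9, y=3) -> (x=8, y=3) -> (x=7, y=3) -> (x=6, y=3) -> (x=5, y=3) -> (x=4, y=3) -> (x=4, y=4) -> (x=3, y=4) -> (x=2, y=4) -> (x=2, y=5) -> (x=2, y=6) -> (x=2, y=7)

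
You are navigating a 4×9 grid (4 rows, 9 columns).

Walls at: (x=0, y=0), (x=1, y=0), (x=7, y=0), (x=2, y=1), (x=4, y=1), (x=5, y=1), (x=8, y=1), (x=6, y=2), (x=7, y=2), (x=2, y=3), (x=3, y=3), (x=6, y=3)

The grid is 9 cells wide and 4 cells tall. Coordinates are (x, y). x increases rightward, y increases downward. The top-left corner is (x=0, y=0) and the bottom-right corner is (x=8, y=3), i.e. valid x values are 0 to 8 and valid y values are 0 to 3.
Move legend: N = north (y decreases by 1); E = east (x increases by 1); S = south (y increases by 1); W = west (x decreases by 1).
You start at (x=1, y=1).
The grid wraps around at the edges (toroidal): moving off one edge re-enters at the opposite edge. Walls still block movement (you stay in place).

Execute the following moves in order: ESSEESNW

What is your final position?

Start: (x=1, y=1)
  E (east): blocked, stay at (x=1, y=1)
  S (south): (x=1, y=1) -> (x=1, y=2)
  S (south): (x=1, y=2) -> (x=1, y=3)
  E (east): blocked, stay at (x=1, y=3)
  E (east): blocked, stay at (x=1, y=3)
  S (south): blocked, stay at (x=1, y=3)
  N (north): (x=1, y=3) -> (x=1, y=2)
  W (west): (x=1, y=2) -> (x=0, y=2)
Final: (x=0, y=2)

Answer: Final position: (x=0, y=2)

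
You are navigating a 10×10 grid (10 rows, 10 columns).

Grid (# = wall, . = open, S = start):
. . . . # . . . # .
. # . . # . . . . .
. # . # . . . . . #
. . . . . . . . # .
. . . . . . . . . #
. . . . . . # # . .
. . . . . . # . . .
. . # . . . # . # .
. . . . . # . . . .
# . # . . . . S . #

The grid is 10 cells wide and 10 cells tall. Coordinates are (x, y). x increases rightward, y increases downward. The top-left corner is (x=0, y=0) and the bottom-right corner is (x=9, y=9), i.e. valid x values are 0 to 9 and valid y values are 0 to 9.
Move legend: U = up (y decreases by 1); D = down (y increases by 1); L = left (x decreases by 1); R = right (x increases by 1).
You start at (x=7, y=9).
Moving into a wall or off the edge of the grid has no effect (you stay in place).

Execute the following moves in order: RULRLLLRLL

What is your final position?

Answer: Final position: (x=6, y=8)

Derivation:
Start: (x=7, y=9)
  R (right): (x=7, y=9) -> (x=8, y=9)
  U (up): (x=8, y=9) -> (x=8, y=8)
  L (left): (x=8, y=8) -> (x=7, y=8)
  R (right): (x=7, y=8) -> (x=8, y=8)
  L (left): (x=8, y=8) -> (x=7, y=8)
  L (left): (x=7, y=8) -> (x=6, y=8)
  L (left): blocked, stay at (x=6, y=8)
  R (right): (x=6, y=8) -> (x=7, y=8)
  L (left): (x=7, y=8) -> (x=6, y=8)
  L (left): blocked, stay at (x=6, y=8)
Final: (x=6, y=8)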